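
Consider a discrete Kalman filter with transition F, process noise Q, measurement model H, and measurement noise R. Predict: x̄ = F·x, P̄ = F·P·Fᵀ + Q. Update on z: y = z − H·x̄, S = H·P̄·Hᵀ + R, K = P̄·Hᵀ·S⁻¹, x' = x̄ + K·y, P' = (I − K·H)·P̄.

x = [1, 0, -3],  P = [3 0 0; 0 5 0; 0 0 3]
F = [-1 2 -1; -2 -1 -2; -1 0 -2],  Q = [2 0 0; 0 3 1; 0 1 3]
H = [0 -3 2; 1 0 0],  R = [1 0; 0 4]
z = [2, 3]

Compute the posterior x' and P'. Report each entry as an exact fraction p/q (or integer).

x̄ = F·x = [2, 4, 5]
P̄ = F·P·Fᵀ + Q = [28 2 9; 2 32 19; 9 19 18]
y = z − H·x̄ = [4, 1]
S = H·P̄·Hᵀ + R = [133 12; 12 32]
K = P̄·Hᵀ·S⁻¹ = [3/257 895/1028; -235/514 481/2056; -195/1028 1449/4112]
x' = x̄ + K·y = [2999/1028, 4945/2056, 18889/4112]
P' = (I − K·H)·P̄ = [895/257 481/514 1449/1028; 481/514 5155/1028 14995/2056; 1449/1028 14995/2056 44595/4112]

x' = [2999/1028, 4945/2056, 18889/4112]
P' = [895/257 481/514 1449/1028; 481/514 5155/1028 14995/2056; 1449/1028 14995/2056 44595/4112]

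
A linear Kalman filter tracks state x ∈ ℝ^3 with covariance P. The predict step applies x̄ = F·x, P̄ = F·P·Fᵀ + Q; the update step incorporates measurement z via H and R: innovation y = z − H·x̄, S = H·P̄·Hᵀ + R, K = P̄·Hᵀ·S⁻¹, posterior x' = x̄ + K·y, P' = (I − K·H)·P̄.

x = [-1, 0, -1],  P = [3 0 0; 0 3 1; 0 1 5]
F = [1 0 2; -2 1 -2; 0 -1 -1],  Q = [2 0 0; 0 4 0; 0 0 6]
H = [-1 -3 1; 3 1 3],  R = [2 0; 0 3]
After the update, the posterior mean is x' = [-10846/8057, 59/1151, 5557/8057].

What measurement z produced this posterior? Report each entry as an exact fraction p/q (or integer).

z = [2, -2]

x̄ = F·x = [-3, 4, 1]
P̄ = F·P·Fᵀ + Q = [25 -24 -12; -24 35 8; -12 8 16]
S = H·P̄·Hᵀ + R = [190 44; 44 95]
K = P̄·Hᵀ·S⁻¹ = [2665/16114 655/8057; -909/2302 53/1151; -250/8057 1812/8057]
x' − x̄ = [13325/8057, -4545/1151, -2500/8057] = K·y
y = (KᵀK)⁻¹·Kᵀ·(x' − x̄) = [10, 0]
z = y + H·x̄ = [10, 0] + [-8, -2] = [2, -2]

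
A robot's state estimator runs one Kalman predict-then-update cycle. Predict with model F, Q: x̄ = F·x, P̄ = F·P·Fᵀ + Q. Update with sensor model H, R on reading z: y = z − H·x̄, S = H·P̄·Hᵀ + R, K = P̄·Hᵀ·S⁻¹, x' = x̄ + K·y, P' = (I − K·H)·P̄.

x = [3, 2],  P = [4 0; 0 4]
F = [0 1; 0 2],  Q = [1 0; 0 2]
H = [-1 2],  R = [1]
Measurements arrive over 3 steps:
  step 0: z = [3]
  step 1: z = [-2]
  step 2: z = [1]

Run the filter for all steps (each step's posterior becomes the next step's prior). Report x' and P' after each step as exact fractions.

step 0: x' = [59/46, 50/23], P' = [109/46 30/23; 30/23 22/23]
step 1: x' = [141/107, -12/107], P' = [757/428 100/107; 100/107 78/107]
step 2: x' = [-29/1772, 200/443], P' = [2913/1772 380/443; 380/443 302/443]

step 0: x̄ = F·x = [2, 4]
step 0: P̄ = F·P·Fᵀ + Q = [5 8; 8 18]
step 0: y = z − H·x̄ = [-3]
step 0: S = H·P̄·Hᵀ + R = [46]
step 0: K = P̄·Hᵀ·S⁻¹ = [11/46; 14/23]
step 0: x' = x̄ + K·y = [59/46, 50/23]
step 0: P' = (I − K·H)·P̄ = [109/46 30/23; 30/23 22/23]
step 1: x̄ = F·x = [50/23, 100/23]
step 1: P̄ = F·P·Fᵀ + Q = [45/23 44/23; 44/23 134/23]
step 1: y = z − H·x̄ = [-196/23]
step 1: S = H·P̄·Hᵀ + R = [428/23]
step 1: K = P̄·Hᵀ·S⁻¹ = [43/428; 56/107]
step 1: x' = x̄ + K·y = [141/107, -12/107]
step 1: P' = (I − K·H)·P̄ = [757/428 100/107; 100/107 78/107]
step 2: x̄ = F·x = [-12/107, -24/107]
step 2: P̄ = F·P·Fᵀ + Q = [185/107 156/107; 156/107 526/107]
step 2: y = z − H·x̄ = [143/107]
step 2: S = H·P̄·Hᵀ + R = [1772/107]
step 2: K = P̄·Hᵀ·S⁻¹ = [127/1772; 224/443]
step 2: x' = x̄ + K·y = [-29/1772, 200/443]
step 2: P' = (I − K·H)·P̄ = [2913/1772 380/443; 380/443 302/443]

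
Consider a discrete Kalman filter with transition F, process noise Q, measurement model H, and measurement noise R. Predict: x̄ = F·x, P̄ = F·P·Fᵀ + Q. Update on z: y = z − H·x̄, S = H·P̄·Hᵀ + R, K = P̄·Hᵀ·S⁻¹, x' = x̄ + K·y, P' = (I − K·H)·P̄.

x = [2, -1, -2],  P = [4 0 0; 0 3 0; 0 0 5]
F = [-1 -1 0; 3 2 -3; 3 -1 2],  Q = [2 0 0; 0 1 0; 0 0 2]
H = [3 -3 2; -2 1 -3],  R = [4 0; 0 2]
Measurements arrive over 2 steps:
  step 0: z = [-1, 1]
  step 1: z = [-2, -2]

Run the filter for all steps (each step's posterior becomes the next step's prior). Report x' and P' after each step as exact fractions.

step 0: x̄ = F·x = [-1, 10, 3]
step 0: P̄ = F·P·Fᵀ + Q = [9 -18 -9; -18 94 0; -9 0 61]
step 0: y = z − H·x̄ = [26, -2]
step 0: S = H·P̄·Hᵀ + R = [1391 -747; -747 645]
step 0: K = P̄·Hᵀ·S⁻¹ = [5652/56531 5757/56531; -19935/56531 -35081/169593; -10330/56531 -26425/56531]
step 0: x' = x̄ + K·y = [78907/56531, 211162/169593, -46137/56531]
step 0: P' = (I − K·H)·P̄ = [204516/56531 133104/56531 -95814/56531; 133104/56531 407792/169593 -35630/56531; -95814/56531 -35630/56531 69616/56531]
step 1: x̄ = F·x = [-447883/169593, 1547720/169593, 222179/169593]
step 1: P̄ = F·P·Fᵀ + Q = [2159150/169593 -5835784/169593 -1442812/169593; -5835784/169593 20450705/169593 4765292/169593; -1442812/169593 4765292/169593 1686686/169593]
step 1: y = z − H·x̄ = [5203265/169593, -2116135/169593]
step 1: S = H·P̄·Hᵀ + R = [241460675/169593 -65774419/169593; -65774419/169593 22044305/169593]
step 1: K = P̄·Hᵀ·S⁻¹ = [241572773/2938088749 -55658913/2938088749; -1048941102/2938088749 -753843457/2938088749; -488770743/2938088749 -1113051235/2938088749]
step 1: x' = x̄ + K·y = [346882981/2938088749, 4037045865/2938088749, 2741531757/2938088749]
step 1: P' = (I − K·H)·P̄ = [5439718324/2938088749 3503193428/2938088749 -2421641798/2938088749; 3503193428/2938088749 4731233456/2938088749 -255822162/2938088749; -2421641798/2938088749 -255822162/2938088749 2271187968/2938088749]

step 0: x' = [78907/56531, 211162/169593, -46137/56531], P' = [204516/56531 133104/56531 -95814/56531; 133104/56531 407792/169593 -35630/56531; -95814/56531 -35630/56531 69616/56531]
step 1: x' = [346882981/2938088749, 4037045865/2938088749, 2741531757/2938088749], P' = [5439718324/2938088749 3503193428/2938088749 -2421641798/2938088749; 3503193428/2938088749 4731233456/2938088749 -255822162/2938088749; -2421641798/2938088749 -255822162/2938088749 2271187968/2938088749]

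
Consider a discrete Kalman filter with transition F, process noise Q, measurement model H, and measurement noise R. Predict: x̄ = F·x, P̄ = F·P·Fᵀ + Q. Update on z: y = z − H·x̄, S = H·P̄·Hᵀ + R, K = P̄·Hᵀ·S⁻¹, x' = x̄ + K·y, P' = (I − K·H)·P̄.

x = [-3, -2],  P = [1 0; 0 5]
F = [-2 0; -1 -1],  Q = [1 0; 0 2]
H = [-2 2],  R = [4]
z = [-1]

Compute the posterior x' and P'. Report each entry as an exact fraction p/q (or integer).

x̄ = F·x = [6, 5]
P̄ = F·P·Fᵀ + Q = [5 2; 2 8]
y = z − H·x̄ = [1]
S = H·P̄·Hᵀ + R = [40]
K = P̄·Hᵀ·S⁻¹ = [-3/20; 3/10]
x' = x̄ + K·y = [117/20, 53/10]
P' = (I − K·H)·P̄ = [41/10 19/5; 19/5 22/5]

x' = [117/20, 53/10]
P' = [41/10 19/5; 19/5 22/5]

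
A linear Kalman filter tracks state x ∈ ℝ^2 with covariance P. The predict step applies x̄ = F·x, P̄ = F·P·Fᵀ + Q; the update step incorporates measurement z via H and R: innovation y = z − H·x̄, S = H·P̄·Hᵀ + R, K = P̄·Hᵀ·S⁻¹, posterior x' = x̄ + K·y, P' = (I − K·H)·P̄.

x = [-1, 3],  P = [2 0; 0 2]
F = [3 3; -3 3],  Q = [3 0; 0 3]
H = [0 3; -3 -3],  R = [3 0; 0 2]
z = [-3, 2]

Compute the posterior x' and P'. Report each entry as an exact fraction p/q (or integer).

x̄ = F·x = [6, 12]
P̄ = F·P·Fᵀ + Q = [39 0; 0 39]
y = z − H·x̄ = [-39, 56]
S = H·P̄·Hᵀ + R = [354 -351; -351 704]
K = P̄·Hᵀ·S⁻¹ = [-13689/42005 -13806/42005; 13767/42005 -117/42005]
x' = x̄ + K·y = [2553/8401, -7881/8401]
P' = (I − K·H)·P̄ = [22893/42005 -13689/42005; -13689/42005 13767/42005]

x' = [2553/8401, -7881/8401]
P' = [22893/42005 -13689/42005; -13689/42005 13767/42005]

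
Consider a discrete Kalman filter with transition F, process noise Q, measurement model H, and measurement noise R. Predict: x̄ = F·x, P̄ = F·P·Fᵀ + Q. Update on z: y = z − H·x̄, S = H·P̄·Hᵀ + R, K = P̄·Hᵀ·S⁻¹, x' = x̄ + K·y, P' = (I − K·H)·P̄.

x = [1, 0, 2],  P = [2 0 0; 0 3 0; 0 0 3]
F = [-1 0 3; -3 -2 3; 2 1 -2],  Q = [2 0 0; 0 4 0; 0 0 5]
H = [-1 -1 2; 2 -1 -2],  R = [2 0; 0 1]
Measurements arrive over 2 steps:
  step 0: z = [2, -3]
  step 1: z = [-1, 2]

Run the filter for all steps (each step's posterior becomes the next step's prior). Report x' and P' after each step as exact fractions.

step 0: x̄ = F·x = [5, 3, -2]
step 0: P̄ = F·P·Fᵀ + Q = [31 33 -22; 33 61 -36; -22 -36 28]
step 0: y = z − H·x̄ = [14, -14]
step 0: S = H·P̄·Hᵀ + R = [504 -278; -278 198]
step 0: K = P̄·Hᵀ·S⁻¹ = [-545/11254 1692/5627; -5731/11254 -1835/5627; 1195/5627 -141/5627]
step 0: x' = x̄ + K·y = [632/5627, 2454/5627, 7450/5627]
step 0: P' = (I − K·H)·P̄ = [21491/5627 10172/5627 15559/5627; 10172/5627 8869/5627 6655/5627; 15559/5627 6655/5627 12302/5627]
step 1: x̄ = F·x = [21718/5627, 15546/5627, -11182/5627]
step 1: P̄ = F·P·Fᵀ + Q = [50109/5627 -31103/5627 17471/5627; -31103/5627 124263/5627 -58407/5627; 17471/5627 -58407/5627 61772/5627]
step 1: y = z − H·x̄ = [54001/5627, -39000/5627]
step 1: S = H·P̄·Hᵀ + R = [534252/5627 -87114/5627; -87114/5627 328430/5627]
step 1: K = P̄·Hᵀ·S⁻¹ = [403703/4972322 783113/2486161; -6666935/14916966 -822004/2486161; 4566355/14916966 -26705/2486161]
step 1: x' = x̄ + K·y = [12210137/4972322, 11414063/14916966, 15289709/14916966]
step 1: P' = (I − K·H)·P̄ = [8154734/2486161 3483959/2486161 6021198/2486161; 3483959/2486161 9792412/7458483 6788677/7458483; 6021198/2486161 6788677/7458483 14709313/7458483]

step 0: x' = [632/5627, 2454/5627, 7450/5627], P' = [21491/5627 10172/5627 15559/5627; 10172/5627 8869/5627 6655/5627; 15559/5627 6655/5627 12302/5627]
step 1: x' = [12210137/4972322, 11414063/14916966, 15289709/14916966], P' = [8154734/2486161 3483959/2486161 6021198/2486161; 3483959/2486161 9792412/7458483 6788677/7458483; 6021198/2486161 6788677/7458483 14709313/7458483]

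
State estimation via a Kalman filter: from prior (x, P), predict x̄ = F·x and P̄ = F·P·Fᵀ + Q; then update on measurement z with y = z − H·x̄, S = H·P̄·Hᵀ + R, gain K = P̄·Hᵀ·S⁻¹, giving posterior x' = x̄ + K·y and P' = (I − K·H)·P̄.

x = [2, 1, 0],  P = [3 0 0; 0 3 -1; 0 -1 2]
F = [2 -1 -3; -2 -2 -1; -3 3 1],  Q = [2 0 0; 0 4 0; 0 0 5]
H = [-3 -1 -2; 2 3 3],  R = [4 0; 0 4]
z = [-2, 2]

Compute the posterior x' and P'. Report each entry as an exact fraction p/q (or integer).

x̄ = F·x = [3, -6, -3]
P̄ = F·P·Fᵀ + Q = [29 -7 -23; -7 26 3; -23 3 55]
y = z − H·x̄ = [-5, 23]
S = H·P̄·Hᵀ + R = [205 -233; -233 543]
K = P̄·Hᵀ·S⁻¹ = [-12959/28513 -7241/28513; 5518/28513 6201/28513; 2966/28513 7994/28513]
x' = x̄ + K·y = [-16209/28513, -56045/28513, 83493/28513]
P' = (I − K·H)·P̄ = [154559/28513 186453/28513 -299147/28513; 186453/28513 349363/28513 -465397/28513; -299147/28513 -465397/28513 675487/28513]

x' = [-16209/28513, -56045/28513, 83493/28513]
P' = [154559/28513 186453/28513 -299147/28513; 186453/28513 349363/28513 -465397/28513; -299147/28513 -465397/28513 675487/28513]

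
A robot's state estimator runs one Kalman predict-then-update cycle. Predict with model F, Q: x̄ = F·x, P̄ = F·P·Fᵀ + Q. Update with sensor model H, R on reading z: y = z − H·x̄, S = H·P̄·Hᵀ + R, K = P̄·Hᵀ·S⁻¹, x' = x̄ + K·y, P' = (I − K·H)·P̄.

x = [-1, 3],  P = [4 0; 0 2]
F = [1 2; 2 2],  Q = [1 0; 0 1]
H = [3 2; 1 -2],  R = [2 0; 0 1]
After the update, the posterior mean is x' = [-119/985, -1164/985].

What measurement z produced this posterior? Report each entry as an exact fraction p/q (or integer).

z = [-3, 2]

x̄ = F·x = [5, 4]
P̄ = F·P·Fᵀ + Q = [13 16; 16 25]
S = H·P̄·Hᵀ + R = [411 -125; -125 50]
K = P̄·Hᵀ·S⁻¹ = [47/197 1066/4925; 26/197 -1724/4925]
x' − x̄ = [-5044/985, -5104/985] = K·y
y = (KᵀK)⁻¹·Kᵀ·(x' − x̄) = [-26, 5]
z = y + H·x̄ = [-26, 5] + [23, -3] = [-3, 2]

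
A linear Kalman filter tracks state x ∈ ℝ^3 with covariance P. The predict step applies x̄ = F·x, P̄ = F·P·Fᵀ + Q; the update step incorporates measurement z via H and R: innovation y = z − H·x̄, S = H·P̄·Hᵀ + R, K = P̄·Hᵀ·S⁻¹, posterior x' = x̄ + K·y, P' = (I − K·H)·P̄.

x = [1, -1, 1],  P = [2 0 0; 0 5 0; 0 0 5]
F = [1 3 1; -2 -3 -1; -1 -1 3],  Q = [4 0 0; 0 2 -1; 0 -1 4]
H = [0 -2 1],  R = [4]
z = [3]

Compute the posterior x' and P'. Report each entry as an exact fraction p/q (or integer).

x' = [-1, 0, 3]
P' = [1223/72 -175/16 -1469/72; -175/16 399/32 373/16; -1469/72 373/16 3407/72]

x̄ = F·x = [-1, 0, 3]
P̄ = F·P·Fᵀ + Q = [56 -54 -2; -54 60 3; -2 3 56]
y = z − H·x̄ = [0]
S = H·P̄·Hᵀ + R = [288]
K = P̄·Hᵀ·S⁻¹ = [53/144; -13/32; 25/144]
x' = x̄ + K·y = [-1, 0, 3]
P' = (I − K·H)·P̄ = [1223/72 -175/16 -1469/72; -175/16 399/32 373/16; -1469/72 373/16 3407/72]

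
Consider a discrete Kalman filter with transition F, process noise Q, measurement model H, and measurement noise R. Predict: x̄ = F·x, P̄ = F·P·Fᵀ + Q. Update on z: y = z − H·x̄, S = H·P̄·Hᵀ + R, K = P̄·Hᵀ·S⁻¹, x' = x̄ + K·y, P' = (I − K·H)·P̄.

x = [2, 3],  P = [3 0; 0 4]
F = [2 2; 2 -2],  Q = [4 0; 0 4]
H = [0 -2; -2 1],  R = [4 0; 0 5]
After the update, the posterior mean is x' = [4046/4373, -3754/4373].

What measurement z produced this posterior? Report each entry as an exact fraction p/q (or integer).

z = [2, -2]

x̄ = F·x = [10, -2]
P̄ = F·P·Fᵀ + Q = [32 -4; -4 32]
S = H·P̄·Hᵀ + R = [132 -80; -80 181]
K = P̄·Hᵀ·S⁻¹ = [-998/4373 -2084/4373; -2096/4373 40/4373]
x' − x̄ = [-39684/4373, 4992/4373] = K·y
y = (KᵀK)⁻¹·Kᵀ·(x' − x̄) = [-2, 20]
z = y + H·x̄ = [-2, 20] + [4, -22] = [2, -2]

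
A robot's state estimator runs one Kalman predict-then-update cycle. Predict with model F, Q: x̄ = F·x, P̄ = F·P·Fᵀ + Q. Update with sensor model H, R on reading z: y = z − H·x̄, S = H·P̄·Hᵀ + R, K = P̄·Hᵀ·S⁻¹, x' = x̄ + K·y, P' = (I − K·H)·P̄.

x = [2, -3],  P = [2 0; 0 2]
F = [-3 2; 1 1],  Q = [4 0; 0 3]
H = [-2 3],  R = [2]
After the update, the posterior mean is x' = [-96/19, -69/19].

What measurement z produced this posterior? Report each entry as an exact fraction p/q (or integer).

z = [-1]

x̄ = F·x = [-12, -1]
P̄ = F·P·Fᵀ + Q = [30 -2; -2 7]
S = H·P̄·Hᵀ + R = [209]
K = P̄·Hᵀ·S⁻¹ = [-6/19; 25/209]
x' − x̄ = [132/19, -50/19] = K·y
y = (KᵀK)⁻¹·Kᵀ·(x' − x̄) = [-22]
z = y + H·x̄ = [-22] + [21] = [-1]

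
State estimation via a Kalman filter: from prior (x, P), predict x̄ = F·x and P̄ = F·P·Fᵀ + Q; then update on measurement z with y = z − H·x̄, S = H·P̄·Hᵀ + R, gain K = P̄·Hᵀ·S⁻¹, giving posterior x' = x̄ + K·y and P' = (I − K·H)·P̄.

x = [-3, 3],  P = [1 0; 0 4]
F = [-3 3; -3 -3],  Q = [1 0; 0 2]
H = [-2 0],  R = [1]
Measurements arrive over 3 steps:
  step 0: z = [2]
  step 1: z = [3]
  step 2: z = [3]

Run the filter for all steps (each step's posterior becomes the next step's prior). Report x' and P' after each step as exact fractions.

step 0: x' = [-166/185, 2052/185], P' = [46/185 -27/185; -27/185 5779/185]
step 1: x' = [-311922/212569, 175956/30367], P' = [53096/212569 -7371/30367; -7371/30367 363143/30367]
step 2: x' = [-142352286/98201321, 811631520/98201321], P' = [24497188/98201321 -22400145/98201321; -22400145/98201321 1115198485/98201321]

step 0: x̄ = F·x = [18, 0]
step 0: P̄ = F·P·Fᵀ + Q = [46 -27; -27 47]
step 0: y = z − H·x̄ = [38]
step 0: S = H·P̄·Hᵀ + R = [185]
step 0: K = P̄·Hᵀ·S⁻¹ = [-92/185; 54/185]
step 0: x' = x̄ + K·y = [-166/185, 2052/185]
step 0: P' = (I − K·H)·P̄ = [46/185 -27/185; -27/185 5779/185]
step 1: x̄ = F·x = [6654/185, -5658/185]
step 1: P̄ = F·P·Fᵀ + Q = [53096/185 -51597/185; -51597/185 52309/185]
step 1: y = z − H·x̄ = [13863/185]
step 1: S = H·P̄·Hᵀ + R = [212569/185]
step 1: K = P̄·Hᵀ·S⁻¹ = [-106192/212569; 14742/30367]
step 1: x' = x̄ + K·y = [-311922/212569, 175956/30367]
step 1: P' = (I − K·H)·P̄ = [53096/212569 -7371/30367; -7371/30367 363143/30367]
step 2: x̄ = F·x = [4630842/212569, -2759310/212569]
step 2: P̄ = F·P·Fᵀ + Q = [24497188/212569 -22400145/212569; -22400145/212569 22852265/212569]
step 2: y = z − H·x̄ = [9899391/212569]
step 2: S = H·P̄·Hᵀ + R = [98201321/212569]
step 2: K = P̄·Hᵀ·S⁻¹ = [-48994376/98201321; 44800290/98201321]
step 2: x' = x̄ + K·y = [-142352286/98201321, 811631520/98201321]
step 2: P' = (I − K·H)·P̄ = [24497188/98201321 -22400145/98201321; -22400145/98201321 1115198485/98201321]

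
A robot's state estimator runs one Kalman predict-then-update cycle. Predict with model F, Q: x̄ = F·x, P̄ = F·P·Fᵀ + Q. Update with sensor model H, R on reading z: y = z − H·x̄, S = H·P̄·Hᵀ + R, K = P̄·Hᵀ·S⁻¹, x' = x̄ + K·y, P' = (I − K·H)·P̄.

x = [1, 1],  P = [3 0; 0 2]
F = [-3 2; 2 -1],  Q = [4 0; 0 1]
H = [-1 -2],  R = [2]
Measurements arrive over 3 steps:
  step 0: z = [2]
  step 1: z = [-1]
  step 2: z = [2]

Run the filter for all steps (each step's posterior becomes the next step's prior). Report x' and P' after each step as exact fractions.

step 0: x' = [2/13, -11/13], P' = [482/13 -246/13; -246/13 131/13]
step 1: x' = [-1457/306, 146/51], P' = [24173/153 -4186/51; -4186/51 732/17]
step 2: x' = [246389/25703, -149320/25703], P' = [4867974/25703 -2531010/25703; -2531010/25703 1326715/25703]

step 0: x̄ = F·x = [-1, 1]
step 0: P̄ = F·P·Fᵀ + Q = [39 -22; -22 15]
step 0: y = z − H·x̄ = [3]
step 0: S = H·P̄·Hᵀ + R = [13]
step 0: K = P̄·Hᵀ·S⁻¹ = [5/13; -8/13]
step 0: x' = x̄ + K·y = [2/13, -11/13]
step 0: P' = (I − K·H)·P̄ = [482/13 -246/13; -246/13 131/13]
step 1: x̄ = F·x = [-28/13, 15/13]
step 1: P̄ = F·P·Fᵀ + Q = [7866/13 -4876/13; -4876/13 3056/13]
step 1: y = z − H·x̄ = [-11/13]
step 1: S = H·P̄·Hᵀ + R = [612/13]
step 1: K = P̄·Hᵀ·S⁻¹ = [943/306; -103/51]
step 1: x' = x̄ + K·y = [-1457/306, 146/51]
step 1: P' = (I − K·H)·P̄ = [24173/153 -4186/51; -4186/51 732/17]
step 2: x̄ = F·x = [2041/102, -1895/153]
step 2: P̄ = F·P·Fᵀ + Q = [43913/17 -82040/51; -82040/51 153665/153]
step 2: y = z − H·x̄ = [-845/306]
step 2: S = H·P̄·Hᵀ + R = [25703/153]
step 2: K = P̄·Hᵀ·S⁻¹ = [97023/25703; -61210/25703]
step 2: x' = x̄ + K·y = [246389/25703, -149320/25703]
step 2: P' = (I − K·H)·P̄ = [4867974/25703 -2531010/25703; -2531010/25703 1326715/25703]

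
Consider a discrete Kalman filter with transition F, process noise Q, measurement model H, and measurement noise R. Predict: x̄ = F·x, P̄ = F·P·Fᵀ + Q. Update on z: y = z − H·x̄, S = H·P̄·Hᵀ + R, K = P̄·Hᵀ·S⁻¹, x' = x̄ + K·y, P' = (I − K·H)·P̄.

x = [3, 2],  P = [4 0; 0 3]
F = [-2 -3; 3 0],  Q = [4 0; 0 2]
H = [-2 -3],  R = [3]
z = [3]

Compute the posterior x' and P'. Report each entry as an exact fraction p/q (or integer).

x̄ = F·x = [-12, 9]
P̄ = F·P·Fᵀ + Q = [47 -24; -24 38]
y = z − H·x̄ = [6]
S = H·P̄·Hᵀ + R = [245]
K = P̄·Hᵀ·S⁻¹ = [-22/245; -66/245]
x' = x̄ + K·y = [-3072/245, 1809/245]
P' = (I − K·H)·P̄ = [11031/245 -7332/245; -7332/245 4954/245]

x' = [-3072/245, 1809/245]
P' = [11031/245 -7332/245; -7332/245 4954/245]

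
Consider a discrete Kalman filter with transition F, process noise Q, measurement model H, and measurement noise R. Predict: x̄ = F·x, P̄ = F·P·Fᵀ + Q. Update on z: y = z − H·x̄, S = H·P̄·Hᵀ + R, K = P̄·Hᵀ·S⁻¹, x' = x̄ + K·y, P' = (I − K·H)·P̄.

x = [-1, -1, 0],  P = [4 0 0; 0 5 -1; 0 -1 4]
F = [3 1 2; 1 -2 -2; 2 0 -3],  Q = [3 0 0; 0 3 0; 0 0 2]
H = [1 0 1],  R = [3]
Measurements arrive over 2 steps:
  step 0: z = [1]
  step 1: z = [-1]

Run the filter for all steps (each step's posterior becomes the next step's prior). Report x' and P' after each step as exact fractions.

step 0: x' = [-9/17, 35/17, 23/17], P' = [3183/119 -2014/119 -3006/119; -2014/119 3841/119 2068/119; -3006/119 2068/119 3177/119]
step 1: x' = [306342/93329, -624333/93329, -400007/93329], P' = [3519068/93329 -6711528/93329 -3487559/93329; -6711528/93329 17155637/93329 6908865/93329; -3487559/93329 6908865/93329 3734966/93329]

step 0: x̄ = F·x = [-4, 1, -2]
step 0: P̄ = F·P·Fᵀ + Q = [56 -8 3; -8 35 26; 3 26 54]
step 0: y = z − H·x̄ = [7]
step 0: S = H·P̄·Hᵀ + R = [119]
step 0: K = P̄·Hᵀ·S⁻¹ = [59/119; 18/119; 57/119]
step 0: x' = x̄ + K·y = [-9/17, 35/17, 23/17]
step 0: P' = (I − K·H)·P̄ = [3183/119 -2014/119 -3006/119; -2014/119 3841/119 2068/119; -3006/119 2068/119 3177/119]
step 1: x̄ = F·x = [54/17, -125/17, -87/17]
step 1: P̄ = F·P·Fᵀ + Q = [5669/119 -165/17 4834/119; -165/17 9748/17 9562/17; 4834/119 9562/17 77635/119]
step 1: y = z − H·x̄ = [16/17]
step 1: S = H·P̄·Hᵀ + R = [93329/119]
step 1: K = P̄·Hᵀ·S⁻¹ = [10503/93329; 65779/93329; 82469/93329]
step 1: x' = x̄ + K·y = [306342/93329, -624333/93329, -400007/93329]
step 1: P' = (I − K·H)·P̄ = [3519068/93329 -6711528/93329 -3487559/93329; -6711528/93329 17155637/93329 6908865/93329; -3487559/93329 6908865/93329 3734966/93329]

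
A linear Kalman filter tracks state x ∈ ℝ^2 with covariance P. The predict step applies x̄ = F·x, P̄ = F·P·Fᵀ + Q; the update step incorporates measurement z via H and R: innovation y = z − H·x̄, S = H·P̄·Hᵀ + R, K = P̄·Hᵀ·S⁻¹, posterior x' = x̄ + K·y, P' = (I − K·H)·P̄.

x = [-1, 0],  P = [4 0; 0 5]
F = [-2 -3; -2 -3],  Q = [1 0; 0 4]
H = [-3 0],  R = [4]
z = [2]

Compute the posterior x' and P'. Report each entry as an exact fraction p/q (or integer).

x̄ = F·x = [2, 2]
P̄ = F·P·Fᵀ + Q = [62 61; 61 65]
y = z − H·x̄ = [8]
S = H·P̄·Hᵀ + R = [562]
K = P̄·Hᵀ·S⁻¹ = [-93/281; -183/562]
x' = x̄ + K·y = [-182/281, -170/281]
P' = (I − K·H)·P̄ = [124/281 122/281; 122/281 3041/562]

x' = [-182/281, -170/281]
P' = [124/281 122/281; 122/281 3041/562]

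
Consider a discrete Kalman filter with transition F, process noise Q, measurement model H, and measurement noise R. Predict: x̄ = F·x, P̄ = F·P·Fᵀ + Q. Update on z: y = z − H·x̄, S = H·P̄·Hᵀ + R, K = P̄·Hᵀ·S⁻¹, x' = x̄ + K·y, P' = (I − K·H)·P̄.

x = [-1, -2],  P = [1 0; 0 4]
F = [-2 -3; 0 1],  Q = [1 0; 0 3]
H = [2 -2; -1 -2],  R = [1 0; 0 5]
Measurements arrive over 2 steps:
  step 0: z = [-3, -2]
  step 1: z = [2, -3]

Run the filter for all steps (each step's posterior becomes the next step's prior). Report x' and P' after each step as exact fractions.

step 0: x' = [-1106/3307, 3720/3307], P' = [3637/6614 1257/3307; 1257/3307 1519/3307]
step 1: x' = [8116490/5726159, 2712211/5726159], P' = [3099648/5726159 2141871/5726159; 2141871/5726159 2597297/5726159]

step 0: x̄ = F·x = [8, -2]
step 0: P̄ = F·P·Fᵀ + Q = [41 -12; -12 7]
step 0: y = z − H·x̄ = [-23, 2]
step 0: S = H·P̄·Hᵀ + R = [289 -30; -30 26]
step 0: K = P̄·Hᵀ·S⁻¹ = [1123/3307 -1733/6614; -524/3307 -859/3307]
step 0: x' = x̄ + K·y = [-1106/3307, 3720/3307]
step 0: P' = (I − K·H)·P̄ = [3637/6614 1257/3307; 1257/3307 1519/3307]
step 1: x̄ = F·x = [-8948/3307, 3720/3307]
step 1: P̄ = F·P·Fᵀ + Q = [39336/3307 -7071/3307; -7071/3307 11440/3307]
step 1: y = z − H·x̄ = [31950/3307, -11429/3307]
step 1: S = H·P̄·Hᵀ + R = [262979/3307 -18770/3307; -18770/3307 73347/3307]
step 1: K = P̄·Hᵀ·S⁻¹ = [1915554/5726159 -1476678/5726159; -910852/5726159 -1467293/5726159]
step 1: x' = x̄ + K·y = [8116490/5726159, 2712211/5726159]
step 1: P' = (I − K·H)·P̄ = [3099648/5726159 2141871/5726159; 2141871/5726159 2597297/5726159]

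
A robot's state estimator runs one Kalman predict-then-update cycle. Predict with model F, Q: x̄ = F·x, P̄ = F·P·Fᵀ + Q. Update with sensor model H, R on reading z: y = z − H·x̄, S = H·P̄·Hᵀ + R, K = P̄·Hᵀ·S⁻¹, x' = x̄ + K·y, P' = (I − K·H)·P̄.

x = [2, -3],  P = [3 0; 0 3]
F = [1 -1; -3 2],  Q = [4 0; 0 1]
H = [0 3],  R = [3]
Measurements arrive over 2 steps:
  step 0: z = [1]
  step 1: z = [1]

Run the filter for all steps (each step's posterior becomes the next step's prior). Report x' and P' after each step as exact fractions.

step 0: x̄ = F·x = [5, -12]
step 0: P̄ = F·P·Fᵀ + Q = [10 -15; -15 40]
step 0: y = z − H·x̄ = [37]
step 0: S = H·P̄·Hᵀ + R = [363]
step 0: K = P̄·Hᵀ·S⁻¹ = [-15/121; 40/121]
step 0: x' = x̄ + K·y = [50/121, 28/121]
step 0: P' = (I − K·H)·P̄ = [535/121 -15/121; -15/121 40/121]
step 1: x̄ = F·x = [2/11, -94/121]
step 1: P̄ = F·P·Fᵀ + Q = [9 -160/11; -160/11 5276/121]
step 1: y = z − H·x̄ = [403/121]
step 1: S = H·P̄·Hᵀ + R = [47847/121]
step 1: K = P̄·Hᵀ·S⁻¹ = [-1760/15949; 5276/15949]
step 1: x' = x̄ + K·y = [-2962/15949, 5182/15949]
step 1: P' = (I − K·H)·P̄ = [66741/15949 -1760/15949; -1760/15949 5276/15949]

step 0: x' = [50/121, 28/121], P' = [535/121 -15/121; -15/121 40/121]
step 1: x' = [-2962/15949, 5182/15949], P' = [66741/15949 -1760/15949; -1760/15949 5276/15949]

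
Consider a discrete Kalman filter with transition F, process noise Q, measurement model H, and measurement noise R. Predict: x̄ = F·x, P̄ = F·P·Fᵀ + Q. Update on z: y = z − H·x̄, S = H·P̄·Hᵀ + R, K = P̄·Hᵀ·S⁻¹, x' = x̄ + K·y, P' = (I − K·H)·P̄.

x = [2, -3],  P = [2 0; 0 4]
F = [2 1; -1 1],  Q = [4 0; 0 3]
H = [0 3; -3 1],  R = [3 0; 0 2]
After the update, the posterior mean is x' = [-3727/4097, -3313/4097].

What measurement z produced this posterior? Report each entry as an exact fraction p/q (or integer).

x̄ = F·x = [1, -5]
P̄ = F·P·Fᵀ + Q = [16 0; 0 9]
S = H·P̄·Hᵀ + R = [84 27; 27 155]
K = P̄·Hᵀ·S⁻¹ = [432/4097 -1344/4097; 1314/4097 9/4097]
x' − x̄ = [-7824/4097, 17172/4097] = K·y
y = (KᵀK)⁻¹·Kᵀ·(x' − x̄) = [13, 10]
z = y + H·x̄ = [13, 10] + [-15, -8] = [-2, 2]

z = [-2, 2]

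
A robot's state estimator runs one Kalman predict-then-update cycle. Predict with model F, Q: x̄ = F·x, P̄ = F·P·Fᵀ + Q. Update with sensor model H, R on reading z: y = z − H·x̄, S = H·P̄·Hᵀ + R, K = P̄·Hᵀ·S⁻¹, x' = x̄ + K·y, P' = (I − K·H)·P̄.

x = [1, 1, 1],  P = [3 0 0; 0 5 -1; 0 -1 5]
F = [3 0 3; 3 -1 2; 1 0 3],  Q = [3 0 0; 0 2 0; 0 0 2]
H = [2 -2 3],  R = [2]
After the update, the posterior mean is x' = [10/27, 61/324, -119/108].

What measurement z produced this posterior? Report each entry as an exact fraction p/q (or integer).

x̄ = F·x = [6, 4, 4]
P̄ = F·P·Fᵀ + Q = [75 60 54; 60 58 42; 54 42 50]
S = H·P̄·Hᵀ + R = [648]
K = P̄·Hᵀ·S⁻¹ = [8/27; 65/324; 29/108]
x' − x̄ = [-152/27, -1235/324, -551/108] = K·y
y = (KᵀK)⁻¹·Kᵀ·(x' − x̄) = [-19]
z = y + H·x̄ = [-19] + [16] = [-3]

z = [-3]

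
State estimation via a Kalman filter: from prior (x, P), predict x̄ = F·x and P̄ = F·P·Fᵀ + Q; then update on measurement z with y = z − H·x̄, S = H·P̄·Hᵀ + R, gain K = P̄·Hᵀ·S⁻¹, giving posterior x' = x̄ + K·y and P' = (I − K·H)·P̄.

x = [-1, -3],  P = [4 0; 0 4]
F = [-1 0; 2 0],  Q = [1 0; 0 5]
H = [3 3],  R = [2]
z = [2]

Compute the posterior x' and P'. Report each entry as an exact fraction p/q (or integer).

x̄ = F·x = [1, -2]
P̄ = F·P·Fᵀ + Q = [5 -8; -8 21]
y = z − H·x̄ = [5]
S = H·P̄·Hᵀ + R = [92]
K = P̄·Hᵀ·S⁻¹ = [-9/92; 39/92]
x' = x̄ + K·y = [47/92, 11/92]
P' = (I − K·H)·P̄ = [379/92 -385/92; -385/92 411/92]

x' = [47/92, 11/92]
P' = [379/92 -385/92; -385/92 411/92]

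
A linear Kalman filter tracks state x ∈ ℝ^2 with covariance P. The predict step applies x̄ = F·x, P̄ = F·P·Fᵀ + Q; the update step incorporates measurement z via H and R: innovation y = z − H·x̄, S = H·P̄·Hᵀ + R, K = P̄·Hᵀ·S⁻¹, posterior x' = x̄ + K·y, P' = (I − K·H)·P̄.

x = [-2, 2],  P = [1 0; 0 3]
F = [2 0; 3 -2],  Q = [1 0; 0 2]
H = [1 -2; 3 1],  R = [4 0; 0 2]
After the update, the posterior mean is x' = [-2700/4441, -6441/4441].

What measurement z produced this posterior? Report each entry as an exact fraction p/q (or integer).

x̄ = F·x = [-4, -10]
P̄ = F·P·Fᵀ + Q = [5 6; 6 23]
S = H·P̄·Hᵀ + R = [77 -61; -61 106]
K = P̄·Hᵀ·S⁻¹ = [539/4441 1190/4441; -1739/4441 717/4441]
x' − x̄ = [15064/4441, 37969/4441] = K·y
y = (KᵀK)⁻¹·Kᵀ·(x' − x̄) = [-14, 19]
z = y + H·x̄ = [-14, 19] + [16, -22] = [2, -3]

z = [2, -3]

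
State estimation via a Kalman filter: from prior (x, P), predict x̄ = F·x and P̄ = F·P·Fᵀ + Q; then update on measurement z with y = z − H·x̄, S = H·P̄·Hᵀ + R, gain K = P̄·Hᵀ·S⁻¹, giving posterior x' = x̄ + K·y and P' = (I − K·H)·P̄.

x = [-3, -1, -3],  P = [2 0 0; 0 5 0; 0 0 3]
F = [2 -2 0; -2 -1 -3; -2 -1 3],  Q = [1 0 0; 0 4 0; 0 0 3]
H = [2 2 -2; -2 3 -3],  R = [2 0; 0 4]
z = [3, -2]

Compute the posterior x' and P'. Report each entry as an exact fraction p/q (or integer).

x' = [208359/169057, 1252002/169057, 172958/24151]
P' = [56811/169057 554/169057 1032/24151; 554/169057 2480008/169057 351436/24151; 1032/24151 351436/24151 354368/24151]

x̄ = F·x = [-4, 16, -2]
P̄ = F·P·Fᵀ + Q = [29 2 2; 2 44 -14; 2 -14 43]
y = z − H·x̄ = [-25, -64]
S = H·P̄·Hᵀ + R = [578 574; 574 1155]
K = P̄·Hᵀ·S⁻¹ = [7163/24151 -33408/169057; 2930/24151 14690/169057; -1900/24151 -2715/24151]
x' = x̄ + K·y = [208359/169057, 1252002/169057, 172958/24151]
P' = (I − K·H)·P̄ = [56811/169057 554/169057 1032/24151; 554/169057 2480008/169057 351436/24151; 1032/24151 351436/24151 354368/24151]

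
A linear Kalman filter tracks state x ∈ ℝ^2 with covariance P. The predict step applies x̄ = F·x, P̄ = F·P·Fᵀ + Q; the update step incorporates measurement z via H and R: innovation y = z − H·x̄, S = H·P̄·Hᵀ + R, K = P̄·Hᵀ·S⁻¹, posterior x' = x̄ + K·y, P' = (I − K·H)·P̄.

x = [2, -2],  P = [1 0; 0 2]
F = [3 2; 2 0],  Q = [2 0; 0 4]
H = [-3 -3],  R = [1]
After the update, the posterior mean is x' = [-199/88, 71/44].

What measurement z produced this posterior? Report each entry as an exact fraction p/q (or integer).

z = [2]

x̄ = F·x = [2, 4]
P̄ = F·P·Fᵀ + Q = [19 6; 6 8]
S = H·P̄·Hᵀ + R = [352]
K = P̄·Hᵀ·S⁻¹ = [-75/352; -21/176]
x' − x̄ = [-375/88, -105/44] = K·y
y = (KᵀK)⁻¹·Kᵀ·(x' − x̄) = [20]
z = y + H·x̄ = [20] + [-18] = [2]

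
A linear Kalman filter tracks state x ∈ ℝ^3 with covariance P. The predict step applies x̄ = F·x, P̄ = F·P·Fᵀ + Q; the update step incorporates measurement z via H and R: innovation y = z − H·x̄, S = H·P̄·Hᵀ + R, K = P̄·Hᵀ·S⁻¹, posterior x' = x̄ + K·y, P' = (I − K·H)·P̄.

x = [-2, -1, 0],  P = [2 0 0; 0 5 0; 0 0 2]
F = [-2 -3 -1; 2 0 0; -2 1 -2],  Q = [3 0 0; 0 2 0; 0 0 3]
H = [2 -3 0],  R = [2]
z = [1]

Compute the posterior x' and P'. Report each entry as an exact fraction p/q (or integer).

x̄ = F·x = [7, -4, 3]
P̄ = F·P·Fᵀ + Q = [58 -8 -3; -8 10 -8; -3 -8 24]
y = z − H·x̄ = [-25]
S = H·P̄·Hᵀ + R = [420]
K = P̄·Hᵀ·S⁻¹ = [1/3; -23/210; 3/70]
x' = x̄ + K·y = [-4/3, -53/42, 27/14]
P' = (I − K·H)·P̄ = [34/3 22/3 -9; 22/3 521/105 -211/35; -9 -211/35 813/35]

x' = [-4/3, -53/42, 27/14]
P' = [34/3 22/3 -9; 22/3 521/105 -211/35; -9 -211/35 813/35]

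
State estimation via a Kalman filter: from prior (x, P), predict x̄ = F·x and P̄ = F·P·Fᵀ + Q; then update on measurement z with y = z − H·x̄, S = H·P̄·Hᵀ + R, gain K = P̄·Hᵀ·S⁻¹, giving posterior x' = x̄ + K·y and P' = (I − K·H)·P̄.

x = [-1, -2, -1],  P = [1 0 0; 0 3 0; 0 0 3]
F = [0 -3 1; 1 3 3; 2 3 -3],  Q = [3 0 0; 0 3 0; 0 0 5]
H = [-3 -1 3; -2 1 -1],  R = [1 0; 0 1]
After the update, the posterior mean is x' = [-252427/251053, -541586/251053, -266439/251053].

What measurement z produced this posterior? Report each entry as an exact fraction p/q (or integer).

x̄ = F·x = [5, -10, -5]
P̄ = F·P·Fᵀ + Q = [33 -18 -36; -18 58 2; -36 2 63]
S = H·P̄·Hᵀ + R = [1451 85; 85 178]
K = P̄·Hᵀ·S⁻¹ = [-29562/251053 -53583/251053; -7464/251053 133322/251053; 51575/251053 -9114/251053]
x' − x̄ = [-1507692/251053, 1968944/251053, 988826/251053] = K·y
y = (KᵀK)⁻¹·Kᵀ·(x' − x̄) = [22, 16]
z = y + H·x̄ = [22, 16] + [-20, -15] = [2, 1]

z = [2, 1]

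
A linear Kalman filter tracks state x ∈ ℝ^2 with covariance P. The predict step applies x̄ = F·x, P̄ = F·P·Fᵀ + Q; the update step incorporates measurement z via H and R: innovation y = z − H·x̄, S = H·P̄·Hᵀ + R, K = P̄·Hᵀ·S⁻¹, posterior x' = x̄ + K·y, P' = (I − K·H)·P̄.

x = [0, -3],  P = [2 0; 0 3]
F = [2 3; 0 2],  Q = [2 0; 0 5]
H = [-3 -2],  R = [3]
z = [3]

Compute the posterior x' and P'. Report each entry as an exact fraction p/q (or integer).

x' = [-72/155, -138/155]
P' = [1331/620 -444/155; -444/155 699/155]

x̄ = F·x = [-9, -6]
P̄ = F·P·Fᵀ + Q = [37 18; 18 17]
y = z − H·x̄ = [-36]
S = H·P̄·Hᵀ + R = [620]
K = P̄·Hᵀ·S⁻¹ = [-147/620; -22/155]
x' = x̄ + K·y = [-72/155, -138/155]
P' = (I − K·H)·P̄ = [1331/620 -444/155; -444/155 699/155]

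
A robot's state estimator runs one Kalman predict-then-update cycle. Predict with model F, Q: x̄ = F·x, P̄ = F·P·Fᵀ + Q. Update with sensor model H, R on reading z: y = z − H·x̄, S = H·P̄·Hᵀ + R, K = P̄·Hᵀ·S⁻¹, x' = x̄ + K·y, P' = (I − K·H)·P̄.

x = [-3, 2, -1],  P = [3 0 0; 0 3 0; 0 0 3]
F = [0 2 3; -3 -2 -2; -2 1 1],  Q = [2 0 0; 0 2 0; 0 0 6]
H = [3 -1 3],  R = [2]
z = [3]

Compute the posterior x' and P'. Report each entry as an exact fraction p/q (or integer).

x' = [-859/527, 4564/527, 2912/527]
P' = [2005/527 -3435/527 -3084/527; -3435/527 40237/1054 20199/1054; -3084/527 20199/1054 12975/1054]

x̄ = F·x = [1, 7, 7]
P̄ = F·P·Fᵀ + Q = [41 -30 15; -30 53 6; 15 6 24]
y = z − H·x̄ = [-14]
S = H·P̄·Hᵀ + R = [1054]
K = P̄·Hᵀ·S⁻¹ = [99/527; -125/1054; 111/1054]
x' = x̄ + K·y = [-859/527, 4564/527, 2912/527]
P' = (I − K·H)·P̄ = [2005/527 -3435/527 -3084/527; -3435/527 40237/1054 20199/1054; -3084/527 20199/1054 12975/1054]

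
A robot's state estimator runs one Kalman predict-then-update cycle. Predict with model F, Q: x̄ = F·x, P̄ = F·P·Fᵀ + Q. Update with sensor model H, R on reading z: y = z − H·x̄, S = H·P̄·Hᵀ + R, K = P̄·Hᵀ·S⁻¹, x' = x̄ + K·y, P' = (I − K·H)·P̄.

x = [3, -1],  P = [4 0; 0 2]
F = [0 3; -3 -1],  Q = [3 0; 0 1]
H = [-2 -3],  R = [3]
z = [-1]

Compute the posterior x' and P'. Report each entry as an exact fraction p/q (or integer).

x' = [-59/61, 109/122]
P' = [1185/61 -786/61; -786/61 1083/122]

x̄ = F·x = [-3, -8]
P̄ = F·P·Fᵀ + Q = [21 -6; -6 39]
y = z − H·x̄ = [-31]
S = H·P̄·Hᵀ + R = [366]
K = P̄·Hᵀ·S⁻¹ = [-4/61; -35/122]
x' = x̄ + K·y = [-59/61, 109/122]
P' = (I − K·H)·P̄ = [1185/61 -786/61; -786/61 1083/122]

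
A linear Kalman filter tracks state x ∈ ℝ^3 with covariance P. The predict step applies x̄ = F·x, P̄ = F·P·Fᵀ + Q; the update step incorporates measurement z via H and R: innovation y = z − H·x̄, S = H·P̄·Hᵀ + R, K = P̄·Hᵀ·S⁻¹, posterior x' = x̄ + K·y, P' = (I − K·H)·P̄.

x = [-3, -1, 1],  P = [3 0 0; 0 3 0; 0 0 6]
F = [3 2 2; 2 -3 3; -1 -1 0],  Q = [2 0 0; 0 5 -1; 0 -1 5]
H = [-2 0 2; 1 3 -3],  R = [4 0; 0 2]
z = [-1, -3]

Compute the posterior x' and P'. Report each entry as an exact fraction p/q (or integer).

x' = [21447/36713, -33687/36713, 9647/36713]
P' = [160611/36713 83536/36713 136231/36713; 83536/36713 84014/36713 103250/36713; 136231/36713 103250/36713 147905/36713]

x̄ = F·x = [-9, 0, 4]
P̄ = F·P·Fᵀ + Q = [65 36 -15; 36 98 2; -15 2 11]
y = z − H·x̄ = [-27, 18]
S = H·P̄·Hᵀ + R = [428 -520; -520 1318]
K = P̄·Hᵀ·S⁻¹ = [-12190/36713 1263/36713; 9857/36713 12914/36713; 5837/36713 1133/36713]
x' = x̄ + K·y = [21447/36713, -33687/36713, 9647/36713]
P' = (I − K·H)·P̄ = [160611/36713 83536/36713 136231/36713; 83536/36713 84014/36713 103250/36713; 136231/36713 103250/36713 147905/36713]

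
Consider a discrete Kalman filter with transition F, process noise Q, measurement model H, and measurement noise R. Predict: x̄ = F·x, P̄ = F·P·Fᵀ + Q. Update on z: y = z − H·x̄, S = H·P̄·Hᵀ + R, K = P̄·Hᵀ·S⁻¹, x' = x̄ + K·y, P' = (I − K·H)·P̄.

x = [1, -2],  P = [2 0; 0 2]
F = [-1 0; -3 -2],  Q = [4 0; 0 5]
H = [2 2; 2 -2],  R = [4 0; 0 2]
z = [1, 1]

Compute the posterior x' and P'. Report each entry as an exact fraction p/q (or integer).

x̄ = F·x = [-1, 1]
P̄ = F·P·Fᵀ + Q = [6 6; 6 31]
y = z − H·x̄ = [1, 5]
S = H·P̄·Hᵀ + R = [200 -100; -100 102]
K = P̄·Hᵀ·S⁻¹ = [153/650 3/13; 49/200 -1/4]
x' = x̄ + K·y = [253/650, -1/200]
P' = (I − K·H)·P̄ = [114/325 3/25; 3/25 37/100]

x' = [253/650, -1/200]
P' = [114/325 3/25; 3/25 37/100]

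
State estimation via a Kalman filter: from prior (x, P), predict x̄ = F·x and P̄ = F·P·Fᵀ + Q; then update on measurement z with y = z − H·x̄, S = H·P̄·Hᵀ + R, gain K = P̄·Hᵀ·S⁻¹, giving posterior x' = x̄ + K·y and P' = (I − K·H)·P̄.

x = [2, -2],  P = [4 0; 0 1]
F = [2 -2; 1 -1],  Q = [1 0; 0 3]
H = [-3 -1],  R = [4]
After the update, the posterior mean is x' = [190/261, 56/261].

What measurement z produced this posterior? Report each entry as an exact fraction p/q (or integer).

z = [-2]

x̄ = F·x = [8, 4]
P̄ = F·P·Fᵀ + Q = [21 10; 10 8]
S = H·P̄·Hᵀ + R = [261]
K = P̄·Hᵀ·S⁻¹ = [-73/261; -38/261]
x' − x̄ = [-1898/261, -988/261] = K·y
y = (KᵀK)⁻¹·Kᵀ·(x' − x̄) = [26]
z = y + H·x̄ = [26] + [-28] = [-2]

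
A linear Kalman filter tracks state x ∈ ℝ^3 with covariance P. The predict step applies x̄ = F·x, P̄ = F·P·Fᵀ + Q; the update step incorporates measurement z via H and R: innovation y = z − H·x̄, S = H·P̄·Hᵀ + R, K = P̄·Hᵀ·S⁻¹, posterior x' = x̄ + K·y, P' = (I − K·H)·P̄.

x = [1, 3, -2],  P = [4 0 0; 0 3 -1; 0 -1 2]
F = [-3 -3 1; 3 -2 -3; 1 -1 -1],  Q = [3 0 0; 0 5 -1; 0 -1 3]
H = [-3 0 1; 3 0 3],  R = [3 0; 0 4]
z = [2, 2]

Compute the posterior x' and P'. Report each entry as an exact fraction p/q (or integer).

x' = [-18416/52139, 44187/52139, 47866/52139]
P' = [22309/104278 -22801/104278 -10449/104278; -22801/104278 2387099/104278 73221/104278; -10449/104278 73221/104278 43653/104278]

x̄ = F·x = [-14, 3, 0]
P̄ = F·P·Fᵀ + Q = [74 -31 -7; -31 59 18; -7 18 10]
y = z − H·x̄ = [-40, 44]
S = H·P̄·Hᵀ + R = [721 -594; -594 634]
K = P̄·Hᵀ·S⁻¹ = [-12896/52139 8895/104278; 23604/52139 37815/104278; 12500/52139 24903/104278]
x' = x̄ + K·y = [-18416/52139, 44187/52139, 47866/52139]
P' = (I − K·H)·P̄ = [22309/104278 -22801/104278 -10449/104278; -22801/104278 2387099/104278 73221/104278; -10449/104278 73221/104278 43653/104278]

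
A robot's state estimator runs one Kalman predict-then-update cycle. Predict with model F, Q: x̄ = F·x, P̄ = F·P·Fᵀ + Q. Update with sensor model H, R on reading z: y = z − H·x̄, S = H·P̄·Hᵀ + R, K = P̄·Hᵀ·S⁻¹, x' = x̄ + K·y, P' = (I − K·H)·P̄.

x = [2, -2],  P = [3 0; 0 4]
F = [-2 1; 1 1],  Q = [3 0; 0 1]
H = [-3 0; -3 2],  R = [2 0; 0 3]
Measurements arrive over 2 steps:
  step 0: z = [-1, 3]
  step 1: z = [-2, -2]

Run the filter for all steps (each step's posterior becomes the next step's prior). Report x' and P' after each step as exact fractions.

step 0: x̄ = F·x = [-6, 0]
step 0: P̄ = F·P·Fᵀ + Q = [19 -2; -2 8]
step 0: y = z − H·x̄ = [-19, -15]
step 0: S = H·P̄·Hᵀ + R = [173 183; 183 230]
step 0: K = P̄·Hᵀ·S⁻¹ = [-1947/6301 -122/6301; -2646/6301 2708/6301]
step 0: x' = x̄ + K·y = [1017/6301, 9654/6301]
step 0: P' = (I − K·H)·P̄ = [1298/6301 1764/6301; 1764/6301 6708/6301]
step 1: x̄ = F·x = [7620/6301, 10671/6301]
step 1: P̄ = F·P·Fᵀ + Q = [23747/6301 2348/6301; 2348/6301 17835/6301]
step 1: y = z − H·x̄ = [10258/6301, -11084/6301]
step 1: S = H·P̄·Hᵀ + R = [226325/6301 199635/6301; 199635/6301 275790/6301]
step 1: K = P̄·Hᵀ·S⁻¹ = [-67321/238735 -26618/716205; -11574/34105 11918/34105]
step 1: x' = x̄ + K·y = [584158/716205, 17951/34105]
step 1: P' = (I − K·H)·P̄ = [134642/716205 7716/34105; 7716/34105 29451/34105]

step 0: x' = [1017/6301, 9654/6301], P' = [1298/6301 1764/6301; 1764/6301 6708/6301]
step 1: x' = [584158/716205, 17951/34105], P' = [134642/716205 7716/34105; 7716/34105 29451/34105]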